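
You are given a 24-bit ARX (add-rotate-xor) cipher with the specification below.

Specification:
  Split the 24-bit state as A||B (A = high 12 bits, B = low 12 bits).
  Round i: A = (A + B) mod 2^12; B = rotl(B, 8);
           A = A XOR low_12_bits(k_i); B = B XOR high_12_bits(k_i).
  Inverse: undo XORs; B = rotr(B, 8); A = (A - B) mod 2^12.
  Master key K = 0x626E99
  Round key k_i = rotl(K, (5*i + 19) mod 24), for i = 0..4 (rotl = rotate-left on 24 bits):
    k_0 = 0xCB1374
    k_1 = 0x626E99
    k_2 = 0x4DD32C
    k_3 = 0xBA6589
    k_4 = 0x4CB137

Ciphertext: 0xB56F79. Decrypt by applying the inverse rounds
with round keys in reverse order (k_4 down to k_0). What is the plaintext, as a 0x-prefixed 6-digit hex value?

s_0 = ciphertext = 0xB56F79
s_1 = InvRound(s_0, k_4) = 0xF36B2B
s_2 = InvRound(s_1, k_3) = 0x1EF8D0
s_3 = InvRound(s_2, k_2) = 0x1E70DC
s_4 = InvRound(s_3, k_1) = 0xFD8FA6
s_5 = InvRound(s_4, k_0) = 0xB39173

0xB39173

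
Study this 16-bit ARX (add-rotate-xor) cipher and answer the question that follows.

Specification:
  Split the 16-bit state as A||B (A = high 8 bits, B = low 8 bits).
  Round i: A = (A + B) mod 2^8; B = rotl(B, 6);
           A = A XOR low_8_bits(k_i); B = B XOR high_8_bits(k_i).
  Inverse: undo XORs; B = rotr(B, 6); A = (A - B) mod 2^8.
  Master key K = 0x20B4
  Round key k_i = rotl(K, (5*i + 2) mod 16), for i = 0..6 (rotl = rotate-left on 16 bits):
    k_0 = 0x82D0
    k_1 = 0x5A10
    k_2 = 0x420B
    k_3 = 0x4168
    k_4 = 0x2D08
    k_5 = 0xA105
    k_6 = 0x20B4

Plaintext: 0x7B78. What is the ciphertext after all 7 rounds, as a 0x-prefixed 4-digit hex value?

s_0 = plaintext = 0x7B78
s_1 = Round(s_0, k_0) = 0x239C
s_2 = Round(s_1, k_1) = 0xAF7D
s_3 = Round(s_2, k_2) = 0x271D
s_4 = Round(s_3, k_3) = 0x2C06
s_5 = Round(s_4, k_4) = 0x3AAC
s_6 = Round(s_5, k_5) = 0xE38A
s_7 = Round(s_6, k_6) = 0xD982

0xD982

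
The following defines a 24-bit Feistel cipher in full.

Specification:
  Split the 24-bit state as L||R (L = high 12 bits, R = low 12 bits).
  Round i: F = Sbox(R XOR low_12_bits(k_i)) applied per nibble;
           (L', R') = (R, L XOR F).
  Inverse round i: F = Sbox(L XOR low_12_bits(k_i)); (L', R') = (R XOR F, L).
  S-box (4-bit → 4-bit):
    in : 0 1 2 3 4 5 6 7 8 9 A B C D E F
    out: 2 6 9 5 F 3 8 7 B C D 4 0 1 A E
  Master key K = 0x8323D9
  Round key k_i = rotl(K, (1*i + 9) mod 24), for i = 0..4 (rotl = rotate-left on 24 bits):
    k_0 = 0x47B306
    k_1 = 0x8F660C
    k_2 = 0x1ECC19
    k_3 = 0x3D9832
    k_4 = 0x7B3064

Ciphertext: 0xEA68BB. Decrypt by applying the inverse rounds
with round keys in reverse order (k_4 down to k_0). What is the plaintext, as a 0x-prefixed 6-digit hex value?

s_0 = ciphertext = 0xEA68BB
s_1 = InvRound(s_0, k_4) = 0x2B2EA6
s_2 = InvRound(s_1, k_3) = 0x3142B2
s_3 = InvRound(s_2, k_2) = 0xC93314
s_4 = InvRound(s_3, k_1) = 0xEDAC93
s_5 = InvRound(s_4, k_0) = 0xD83EDA

0xD83EDA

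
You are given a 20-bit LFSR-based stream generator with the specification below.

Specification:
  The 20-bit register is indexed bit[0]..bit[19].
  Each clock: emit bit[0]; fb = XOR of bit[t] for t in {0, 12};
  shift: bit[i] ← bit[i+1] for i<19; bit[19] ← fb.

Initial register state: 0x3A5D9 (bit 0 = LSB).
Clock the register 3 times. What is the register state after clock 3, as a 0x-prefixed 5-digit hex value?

0x674BB

reg_0 = 0x3A5D9
clock 1: out=1, reg = 0x9D2EC
clock 2: out=0, reg = 0xCE976
clock 3: out=0, reg = 0x674BB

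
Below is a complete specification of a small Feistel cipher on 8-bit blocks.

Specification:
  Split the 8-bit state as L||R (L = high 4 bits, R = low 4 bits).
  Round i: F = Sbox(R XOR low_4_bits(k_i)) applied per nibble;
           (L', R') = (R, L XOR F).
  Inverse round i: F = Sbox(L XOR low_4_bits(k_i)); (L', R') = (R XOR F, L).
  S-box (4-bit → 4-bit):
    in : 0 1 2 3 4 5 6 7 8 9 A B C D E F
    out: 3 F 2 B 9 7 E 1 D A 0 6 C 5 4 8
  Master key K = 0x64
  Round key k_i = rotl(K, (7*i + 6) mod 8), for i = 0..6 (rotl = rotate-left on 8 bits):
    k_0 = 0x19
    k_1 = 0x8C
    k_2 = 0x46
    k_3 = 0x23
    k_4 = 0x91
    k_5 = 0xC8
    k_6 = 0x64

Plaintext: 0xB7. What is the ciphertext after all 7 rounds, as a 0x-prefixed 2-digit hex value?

0xDA

s_0 = plaintext = 0xB7
s_1 = Round(s_0, k_0) = 0x7F
s_2 = Round(s_1, k_1) = 0xFC
s_3 = Round(s_2, k_2) = 0xCF
s_4 = Round(s_3, k_3) = 0xF0
s_5 = Round(s_4, k_4) = 0x00
s_6 = Round(s_5, k_5) = 0x0D
s_7 = Round(s_6, k_6) = 0xDA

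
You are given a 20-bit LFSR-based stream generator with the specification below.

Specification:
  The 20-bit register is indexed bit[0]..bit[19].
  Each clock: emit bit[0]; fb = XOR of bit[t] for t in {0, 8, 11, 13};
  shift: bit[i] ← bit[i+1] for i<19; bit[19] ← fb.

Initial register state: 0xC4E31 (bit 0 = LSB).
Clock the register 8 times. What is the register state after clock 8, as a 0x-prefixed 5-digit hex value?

0x94C4E

reg_0 = 0xC4E31
clock 1: out=1, reg = 0x62718
clock 2: out=0, reg = 0x3138C
clock 3: out=0, reg = 0x989C6
clock 4: out=0, reg = 0x4C4E3
clock 5: out=1, reg = 0xA6271
clock 6: out=1, reg = 0x53138
clock 7: out=0, reg = 0x2989C
clock 8: out=0, reg = 0x94C4E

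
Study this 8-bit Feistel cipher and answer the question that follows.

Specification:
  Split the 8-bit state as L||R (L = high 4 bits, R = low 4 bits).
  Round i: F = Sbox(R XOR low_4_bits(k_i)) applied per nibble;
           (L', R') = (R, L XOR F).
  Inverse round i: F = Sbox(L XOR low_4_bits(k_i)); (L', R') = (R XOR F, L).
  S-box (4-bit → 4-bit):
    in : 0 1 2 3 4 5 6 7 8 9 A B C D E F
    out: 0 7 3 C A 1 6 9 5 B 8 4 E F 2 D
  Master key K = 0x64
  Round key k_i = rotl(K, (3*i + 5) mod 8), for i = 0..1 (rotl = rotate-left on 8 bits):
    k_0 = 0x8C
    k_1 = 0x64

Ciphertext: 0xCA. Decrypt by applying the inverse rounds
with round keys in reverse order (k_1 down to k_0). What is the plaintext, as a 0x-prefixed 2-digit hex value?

0x0F

s_0 = ciphertext = 0xCA
s_1 = InvRound(s_0, k_1) = 0xFC
s_2 = InvRound(s_1, k_0) = 0x0F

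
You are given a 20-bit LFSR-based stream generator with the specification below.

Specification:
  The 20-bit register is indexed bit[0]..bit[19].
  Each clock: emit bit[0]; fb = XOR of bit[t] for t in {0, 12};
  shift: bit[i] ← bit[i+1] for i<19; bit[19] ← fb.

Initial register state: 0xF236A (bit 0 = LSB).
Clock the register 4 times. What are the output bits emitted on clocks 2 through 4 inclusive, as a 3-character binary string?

reg_0 = 0xF236A
clock 1: out=0, reg = 0x791B5
clock 2: out=1, reg = 0x3C8DA
clock 3: out=0, reg = 0x1E46D
clock 4: out=1, reg = 0x8F236

101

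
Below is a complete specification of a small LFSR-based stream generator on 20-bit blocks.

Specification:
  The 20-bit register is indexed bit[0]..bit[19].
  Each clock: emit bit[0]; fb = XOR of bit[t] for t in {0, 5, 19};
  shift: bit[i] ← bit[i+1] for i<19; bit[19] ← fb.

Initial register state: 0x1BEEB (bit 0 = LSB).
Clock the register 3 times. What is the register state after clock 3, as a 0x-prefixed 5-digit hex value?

0x837DD

reg_0 = 0x1BEEB
clock 1: out=1, reg = 0x0DF75
clock 2: out=1, reg = 0x06FBA
clock 3: out=0, reg = 0x837DD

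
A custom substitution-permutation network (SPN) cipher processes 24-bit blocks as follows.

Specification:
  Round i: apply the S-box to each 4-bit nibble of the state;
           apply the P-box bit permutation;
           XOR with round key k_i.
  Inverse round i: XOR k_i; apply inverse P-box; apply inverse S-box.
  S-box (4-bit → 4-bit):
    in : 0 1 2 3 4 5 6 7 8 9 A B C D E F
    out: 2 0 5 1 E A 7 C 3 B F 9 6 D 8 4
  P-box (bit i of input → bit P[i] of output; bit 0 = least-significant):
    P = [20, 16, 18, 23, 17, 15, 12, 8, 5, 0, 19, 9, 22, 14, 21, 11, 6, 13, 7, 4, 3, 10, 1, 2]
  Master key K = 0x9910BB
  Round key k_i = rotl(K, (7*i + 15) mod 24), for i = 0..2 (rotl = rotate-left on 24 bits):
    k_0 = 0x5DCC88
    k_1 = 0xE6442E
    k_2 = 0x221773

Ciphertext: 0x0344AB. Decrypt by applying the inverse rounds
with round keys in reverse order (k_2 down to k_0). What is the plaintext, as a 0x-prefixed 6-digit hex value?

s_0 = ciphertext = 0x0344AB
s_1 = InvRound(s_0, k_2) = 0x3DCE70
s_2 = InvRound(s_1, k_1) = 0xDBB789
s_3 = InvRound(s_2, k_0) = 0x1055D7

0x1055D7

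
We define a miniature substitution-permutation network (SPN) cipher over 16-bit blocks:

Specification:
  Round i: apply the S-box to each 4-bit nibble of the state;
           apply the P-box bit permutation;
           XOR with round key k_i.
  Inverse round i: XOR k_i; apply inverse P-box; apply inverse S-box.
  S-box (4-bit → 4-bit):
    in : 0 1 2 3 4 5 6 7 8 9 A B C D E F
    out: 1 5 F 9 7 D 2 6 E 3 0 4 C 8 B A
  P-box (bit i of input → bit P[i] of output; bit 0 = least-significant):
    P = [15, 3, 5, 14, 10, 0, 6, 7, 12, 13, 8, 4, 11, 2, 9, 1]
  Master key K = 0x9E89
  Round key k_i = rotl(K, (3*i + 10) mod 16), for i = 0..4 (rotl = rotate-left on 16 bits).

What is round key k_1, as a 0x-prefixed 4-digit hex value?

0x33D1

K = 0x9E89
k_0 = rotl(K, (3*0+10) mod 16) = rotl(K, 10) = 0x267A
k_1 = rotl(K, (3*1+10) mod 16) = rotl(K, 13) = 0x33D1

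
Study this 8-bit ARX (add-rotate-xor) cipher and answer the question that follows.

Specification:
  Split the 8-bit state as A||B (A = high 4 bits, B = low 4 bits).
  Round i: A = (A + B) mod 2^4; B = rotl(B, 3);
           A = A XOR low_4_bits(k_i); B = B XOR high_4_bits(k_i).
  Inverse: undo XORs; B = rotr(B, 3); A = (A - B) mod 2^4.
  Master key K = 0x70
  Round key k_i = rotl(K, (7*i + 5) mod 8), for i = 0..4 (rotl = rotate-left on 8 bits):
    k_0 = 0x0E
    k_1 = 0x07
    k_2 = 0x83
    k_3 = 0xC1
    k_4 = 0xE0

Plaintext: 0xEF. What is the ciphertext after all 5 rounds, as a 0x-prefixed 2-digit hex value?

0x65

s_0 = plaintext = 0xEF
s_1 = Round(s_0, k_0) = 0x3F
s_2 = Round(s_1, k_1) = 0x5F
s_3 = Round(s_2, k_2) = 0x77
s_4 = Round(s_3, k_3) = 0xF7
s_5 = Round(s_4, k_4) = 0x65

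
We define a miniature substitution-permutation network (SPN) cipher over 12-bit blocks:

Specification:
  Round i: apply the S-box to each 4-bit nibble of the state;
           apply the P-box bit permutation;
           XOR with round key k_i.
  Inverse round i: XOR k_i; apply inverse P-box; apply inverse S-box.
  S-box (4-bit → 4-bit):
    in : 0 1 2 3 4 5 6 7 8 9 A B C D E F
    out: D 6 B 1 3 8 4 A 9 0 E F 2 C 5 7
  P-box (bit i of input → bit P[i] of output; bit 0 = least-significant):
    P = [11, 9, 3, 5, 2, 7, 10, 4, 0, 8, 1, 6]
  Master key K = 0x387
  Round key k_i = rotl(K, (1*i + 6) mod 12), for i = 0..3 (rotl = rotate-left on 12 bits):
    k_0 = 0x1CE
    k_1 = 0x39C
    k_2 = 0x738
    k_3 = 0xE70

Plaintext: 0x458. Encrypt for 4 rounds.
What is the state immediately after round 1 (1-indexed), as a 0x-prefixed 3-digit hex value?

0x8FF

s_0 = plaintext = 0x458
s_1 = Round(s_0, k_0) = 0x8FF
s_2 = Round(s_1, k_1) = 0xD51
s_3 = Round(s_2, k_2) = 0x562
s_4 = Round(s_3, k_3) = 0x010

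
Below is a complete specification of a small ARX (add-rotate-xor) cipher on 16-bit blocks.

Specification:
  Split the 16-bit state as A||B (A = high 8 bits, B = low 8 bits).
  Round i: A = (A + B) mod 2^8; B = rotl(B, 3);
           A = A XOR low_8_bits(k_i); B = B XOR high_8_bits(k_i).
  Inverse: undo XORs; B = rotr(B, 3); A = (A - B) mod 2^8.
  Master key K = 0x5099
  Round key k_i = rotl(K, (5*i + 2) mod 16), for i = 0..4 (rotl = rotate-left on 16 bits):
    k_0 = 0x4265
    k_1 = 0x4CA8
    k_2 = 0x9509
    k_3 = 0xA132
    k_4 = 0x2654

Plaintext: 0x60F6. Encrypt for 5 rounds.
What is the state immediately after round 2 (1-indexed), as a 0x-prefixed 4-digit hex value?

s_0 = plaintext = 0x60F6
s_1 = Round(s_0, k_0) = 0x33F5
s_2 = Round(s_1, k_1) = 0x80E3
s_3 = Round(s_2, k_2) = 0x6A8A
s_4 = Round(s_3, k_3) = 0xC6F5
s_5 = Round(s_4, k_4) = 0xEF89

0x80E3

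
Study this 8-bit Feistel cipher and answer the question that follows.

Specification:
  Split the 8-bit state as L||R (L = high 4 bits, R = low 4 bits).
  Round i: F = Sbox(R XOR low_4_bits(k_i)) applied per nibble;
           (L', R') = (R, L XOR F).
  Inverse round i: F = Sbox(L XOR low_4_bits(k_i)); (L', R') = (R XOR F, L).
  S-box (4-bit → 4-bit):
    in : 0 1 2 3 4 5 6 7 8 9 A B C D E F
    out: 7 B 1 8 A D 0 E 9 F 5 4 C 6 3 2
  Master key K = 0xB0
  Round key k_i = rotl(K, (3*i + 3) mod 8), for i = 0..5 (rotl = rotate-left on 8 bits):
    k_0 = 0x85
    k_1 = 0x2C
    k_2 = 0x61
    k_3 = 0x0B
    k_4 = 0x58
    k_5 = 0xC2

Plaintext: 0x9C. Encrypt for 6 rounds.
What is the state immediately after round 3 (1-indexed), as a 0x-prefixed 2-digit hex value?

s_0 = plaintext = 0x9C
s_1 = Round(s_0, k_0) = 0xC6
s_2 = Round(s_1, k_1) = 0x69
s_3 = Round(s_2, k_2) = 0x9F
s_4 = Round(s_3, k_3) = 0xF3
s_5 = Round(s_4, k_4) = 0x3B
s_6 = Round(s_5, k_5) = 0xBC

0x9F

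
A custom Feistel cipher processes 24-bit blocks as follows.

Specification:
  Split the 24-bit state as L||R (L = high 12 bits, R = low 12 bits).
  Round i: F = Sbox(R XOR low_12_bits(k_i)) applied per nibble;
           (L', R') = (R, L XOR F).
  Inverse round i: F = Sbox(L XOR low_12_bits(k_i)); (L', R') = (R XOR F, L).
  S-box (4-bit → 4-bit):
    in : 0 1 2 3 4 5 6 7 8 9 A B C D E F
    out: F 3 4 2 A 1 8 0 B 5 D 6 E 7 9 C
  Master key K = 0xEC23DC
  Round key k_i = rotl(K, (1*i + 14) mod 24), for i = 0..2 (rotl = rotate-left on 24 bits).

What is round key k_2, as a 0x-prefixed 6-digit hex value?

0xDCEC23

K = 0xEC23DC
k_0 = rotl(K, (1*0+14) mod 24) = rotl(K, 14) = 0xF73B08
k_1 = rotl(K, (1*1+14) mod 24) = rotl(K, 15) = 0xEE7611
k_2 = rotl(K, (1*2+14) mod 24) = rotl(K, 16) = 0xDCEC23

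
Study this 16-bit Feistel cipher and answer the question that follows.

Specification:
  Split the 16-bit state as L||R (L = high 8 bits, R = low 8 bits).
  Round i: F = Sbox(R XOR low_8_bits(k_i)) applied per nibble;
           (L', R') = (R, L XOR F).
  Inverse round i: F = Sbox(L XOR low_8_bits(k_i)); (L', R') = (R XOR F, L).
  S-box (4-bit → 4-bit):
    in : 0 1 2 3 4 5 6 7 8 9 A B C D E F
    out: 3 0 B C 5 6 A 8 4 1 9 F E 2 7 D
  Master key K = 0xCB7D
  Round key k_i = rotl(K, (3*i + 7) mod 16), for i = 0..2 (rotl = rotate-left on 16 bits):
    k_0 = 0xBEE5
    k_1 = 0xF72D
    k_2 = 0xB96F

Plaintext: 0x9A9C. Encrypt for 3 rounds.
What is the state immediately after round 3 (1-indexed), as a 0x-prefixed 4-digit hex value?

0x56DA

s_0 = plaintext = 0x9A9C
s_1 = Round(s_0, k_0) = 0x9C1B
s_2 = Round(s_1, k_1) = 0x1B56
s_3 = Round(s_2, k_2) = 0x56DA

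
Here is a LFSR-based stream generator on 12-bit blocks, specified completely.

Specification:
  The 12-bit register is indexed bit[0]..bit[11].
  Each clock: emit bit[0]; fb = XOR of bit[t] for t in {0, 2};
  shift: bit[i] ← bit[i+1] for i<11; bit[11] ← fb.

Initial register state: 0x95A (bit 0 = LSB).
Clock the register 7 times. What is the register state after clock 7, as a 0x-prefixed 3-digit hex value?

reg_0 = 0x95A
clock 1: out=0, reg = 0x4AD
clock 2: out=1, reg = 0x256
clock 3: out=0, reg = 0x92B
clock 4: out=1, reg = 0xC95
clock 5: out=1, reg = 0x64A
clock 6: out=0, reg = 0x325
clock 7: out=1, reg = 0x192

0x192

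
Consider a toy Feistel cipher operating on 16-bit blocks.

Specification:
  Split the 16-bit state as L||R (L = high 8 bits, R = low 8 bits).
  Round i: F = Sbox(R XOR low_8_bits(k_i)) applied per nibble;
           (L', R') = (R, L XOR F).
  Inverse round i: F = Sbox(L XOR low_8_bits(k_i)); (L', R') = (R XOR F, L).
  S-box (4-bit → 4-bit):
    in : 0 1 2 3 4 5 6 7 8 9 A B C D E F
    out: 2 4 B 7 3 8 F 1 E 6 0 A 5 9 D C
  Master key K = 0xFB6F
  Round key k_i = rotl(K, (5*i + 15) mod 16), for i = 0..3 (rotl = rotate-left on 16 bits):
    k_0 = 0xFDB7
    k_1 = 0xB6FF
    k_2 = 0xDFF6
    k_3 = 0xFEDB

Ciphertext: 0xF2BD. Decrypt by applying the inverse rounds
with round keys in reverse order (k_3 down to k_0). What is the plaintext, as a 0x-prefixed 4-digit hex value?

s_0 = ciphertext = 0xF2BD
s_1 = InvRound(s_0, k_3) = 0x0BF2
s_2 = InvRound(s_1, k_2) = 0x3B0B
s_3 = InvRound(s_2, k_1) = 0x583B
s_4 = InvRound(s_3, k_0) = 0xE758

0xE758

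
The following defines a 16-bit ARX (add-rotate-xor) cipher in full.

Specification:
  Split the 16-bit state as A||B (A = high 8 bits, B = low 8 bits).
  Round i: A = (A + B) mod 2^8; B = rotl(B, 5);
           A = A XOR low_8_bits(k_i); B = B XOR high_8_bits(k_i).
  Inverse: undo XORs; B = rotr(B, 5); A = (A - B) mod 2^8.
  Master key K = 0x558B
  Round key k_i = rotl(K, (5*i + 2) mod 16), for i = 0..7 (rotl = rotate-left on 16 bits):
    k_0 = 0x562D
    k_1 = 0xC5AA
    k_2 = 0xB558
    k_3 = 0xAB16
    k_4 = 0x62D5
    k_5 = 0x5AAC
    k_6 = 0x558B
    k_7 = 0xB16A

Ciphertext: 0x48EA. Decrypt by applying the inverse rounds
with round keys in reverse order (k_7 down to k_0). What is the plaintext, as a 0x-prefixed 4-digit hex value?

0x6CBB

s_0 = ciphertext = 0x48EA
s_1 = InvRound(s_0, k_7) = 0x48DA
s_2 = InvRound(s_1, k_6) = 0x477C
s_3 = InvRound(s_2, k_5) = 0xBA31
s_4 = InvRound(s_3, k_4) = 0xD59A
s_5 = InvRound(s_4, k_3) = 0x3A89
s_6 = InvRound(s_5, k_2) = 0x81E1
s_7 = InvRound(s_6, k_1) = 0x0A21
s_8 = InvRound(s_7, k_0) = 0x6CBB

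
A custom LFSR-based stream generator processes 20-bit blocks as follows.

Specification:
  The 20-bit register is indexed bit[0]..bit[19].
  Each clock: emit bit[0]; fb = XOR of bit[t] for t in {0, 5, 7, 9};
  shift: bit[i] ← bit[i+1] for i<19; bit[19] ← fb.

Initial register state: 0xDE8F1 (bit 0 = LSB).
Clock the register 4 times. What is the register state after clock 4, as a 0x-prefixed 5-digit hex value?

reg_0 = 0xDE8F1
clock 1: out=1, reg = 0xEF478
clock 2: out=0, reg = 0xF7A3C
clock 3: out=0, reg = 0x7BD1E
clock 4: out=0, reg = 0x3DE8F

0x3DE8F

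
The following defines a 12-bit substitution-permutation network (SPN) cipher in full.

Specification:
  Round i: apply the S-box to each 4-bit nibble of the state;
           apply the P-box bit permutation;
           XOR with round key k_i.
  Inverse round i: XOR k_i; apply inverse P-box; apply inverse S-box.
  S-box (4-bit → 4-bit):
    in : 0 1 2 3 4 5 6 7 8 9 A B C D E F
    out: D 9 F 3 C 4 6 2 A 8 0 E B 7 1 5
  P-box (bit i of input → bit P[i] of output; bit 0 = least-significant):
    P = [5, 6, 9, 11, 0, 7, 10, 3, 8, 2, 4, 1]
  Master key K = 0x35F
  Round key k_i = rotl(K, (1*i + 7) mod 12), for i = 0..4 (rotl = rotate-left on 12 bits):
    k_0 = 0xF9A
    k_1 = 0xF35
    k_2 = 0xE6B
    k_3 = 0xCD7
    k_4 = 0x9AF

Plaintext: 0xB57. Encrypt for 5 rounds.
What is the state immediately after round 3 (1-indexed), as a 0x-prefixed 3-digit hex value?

s_0 = plaintext = 0xB57
s_1 = Round(s_0, k_0) = 0xBCC
s_2 = Round(s_1, k_1) = 0x7CA
s_3 = Round(s_2, k_2) = 0xEE6
s_4 = Round(s_3, k_3) = 0xF96
s_5 = Round(s_4, k_4) = 0xAF7

0xEE6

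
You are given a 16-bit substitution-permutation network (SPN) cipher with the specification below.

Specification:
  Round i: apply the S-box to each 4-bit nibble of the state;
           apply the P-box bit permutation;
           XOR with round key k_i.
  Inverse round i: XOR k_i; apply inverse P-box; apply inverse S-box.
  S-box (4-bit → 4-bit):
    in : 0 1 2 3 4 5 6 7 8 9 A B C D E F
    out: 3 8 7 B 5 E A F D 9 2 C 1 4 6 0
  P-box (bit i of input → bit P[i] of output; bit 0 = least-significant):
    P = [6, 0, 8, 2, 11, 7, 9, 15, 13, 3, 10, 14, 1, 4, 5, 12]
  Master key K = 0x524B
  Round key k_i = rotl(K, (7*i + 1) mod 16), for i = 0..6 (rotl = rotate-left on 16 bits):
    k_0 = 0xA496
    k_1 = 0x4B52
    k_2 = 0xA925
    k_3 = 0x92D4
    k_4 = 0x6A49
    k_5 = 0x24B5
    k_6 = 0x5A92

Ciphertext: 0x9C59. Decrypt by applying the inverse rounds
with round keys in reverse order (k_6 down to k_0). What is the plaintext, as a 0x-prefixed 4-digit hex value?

0x2AB2

s_0 = ciphertext = 0x9C59
s_1 = InvRound(s_0, k_6) = 0xC550
s_2 = InvRound(s_1, k_5) = 0xD967
s_3 = InvRound(s_2, k_4) = 0x80BB
s_4 = InvRound(s_3, k_3) = 0x8AD3
s_5 = InvRound(s_4, k_2) = 0x2CE8
s_6 = InvRound(s_5, k_1) = 0x27ED
s_7 = InvRound(s_6, k_0) = 0x2AB2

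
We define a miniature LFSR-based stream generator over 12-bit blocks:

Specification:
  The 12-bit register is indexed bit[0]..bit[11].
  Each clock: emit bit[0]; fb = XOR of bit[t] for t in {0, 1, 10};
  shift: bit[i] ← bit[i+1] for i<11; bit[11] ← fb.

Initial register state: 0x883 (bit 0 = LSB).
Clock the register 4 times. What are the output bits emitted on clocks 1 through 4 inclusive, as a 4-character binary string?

reg_0 = 0x883
clock 1: out=1, reg = 0x441
clock 2: out=1, reg = 0x220
clock 3: out=0, reg = 0x110
clock 4: out=0, reg = 0x088

1100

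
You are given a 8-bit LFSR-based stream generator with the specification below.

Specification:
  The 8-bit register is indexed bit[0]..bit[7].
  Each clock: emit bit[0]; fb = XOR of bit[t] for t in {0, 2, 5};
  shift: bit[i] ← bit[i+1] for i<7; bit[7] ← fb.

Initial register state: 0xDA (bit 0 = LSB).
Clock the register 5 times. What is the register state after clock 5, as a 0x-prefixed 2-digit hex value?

reg_0 = 0xDA
clock 1: out=0, reg = 0x6D
clock 2: out=1, reg = 0xB6
clock 3: out=0, reg = 0x5B
clock 4: out=1, reg = 0xAD
clock 5: out=1, reg = 0xD6

0xD6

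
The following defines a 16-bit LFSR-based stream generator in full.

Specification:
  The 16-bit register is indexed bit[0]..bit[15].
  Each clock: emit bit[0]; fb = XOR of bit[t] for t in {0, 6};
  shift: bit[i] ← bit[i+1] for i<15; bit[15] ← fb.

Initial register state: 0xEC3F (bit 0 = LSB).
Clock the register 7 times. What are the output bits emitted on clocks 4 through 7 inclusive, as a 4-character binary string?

reg_0 = 0xEC3F
clock 1: out=1, reg = 0xF61F
clock 2: out=1, reg = 0xFB0F
clock 3: out=1, reg = 0xFD87
clock 4: out=1, reg = 0xFEC3
clock 5: out=1, reg = 0x7F61
clock 6: out=1, reg = 0x3FB0
clock 7: out=0, reg = 0x1FD8

1110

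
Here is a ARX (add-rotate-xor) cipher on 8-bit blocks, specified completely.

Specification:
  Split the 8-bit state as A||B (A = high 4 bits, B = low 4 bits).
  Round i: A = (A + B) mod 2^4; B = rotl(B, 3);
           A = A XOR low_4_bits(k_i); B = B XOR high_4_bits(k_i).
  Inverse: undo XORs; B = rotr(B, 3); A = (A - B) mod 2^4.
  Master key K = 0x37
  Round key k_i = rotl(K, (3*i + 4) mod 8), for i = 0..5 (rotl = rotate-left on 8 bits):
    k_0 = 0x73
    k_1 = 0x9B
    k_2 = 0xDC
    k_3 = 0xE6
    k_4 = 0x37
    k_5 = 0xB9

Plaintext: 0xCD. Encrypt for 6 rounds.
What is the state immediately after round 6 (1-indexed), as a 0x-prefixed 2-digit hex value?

s_0 = plaintext = 0xCD
s_1 = Round(s_0, k_0) = 0xA9
s_2 = Round(s_1, k_1) = 0x85
s_3 = Round(s_2, k_2) = 0x17
s_4 = Round(s_3, k_3) = 0xE5
s_5 = Round(s_4, k_4) = 0x49
s_6 = Round(s_5, k_5) = 0x47

0x47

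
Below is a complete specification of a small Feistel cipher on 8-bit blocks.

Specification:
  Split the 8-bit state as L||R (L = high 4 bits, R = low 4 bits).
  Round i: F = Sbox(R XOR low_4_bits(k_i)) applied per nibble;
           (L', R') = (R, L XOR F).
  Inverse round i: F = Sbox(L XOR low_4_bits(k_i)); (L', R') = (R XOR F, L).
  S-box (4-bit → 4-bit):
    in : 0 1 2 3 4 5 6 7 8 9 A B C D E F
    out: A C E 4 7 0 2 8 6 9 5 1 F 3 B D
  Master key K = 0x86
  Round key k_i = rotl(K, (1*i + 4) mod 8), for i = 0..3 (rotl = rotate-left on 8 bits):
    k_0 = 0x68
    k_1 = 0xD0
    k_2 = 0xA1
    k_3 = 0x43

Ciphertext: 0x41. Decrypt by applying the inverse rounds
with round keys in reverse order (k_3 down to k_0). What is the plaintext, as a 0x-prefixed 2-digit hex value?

s_0 = ciphertext = 0x41
s_1 = InvRound(s_0, k_3) = 0x94
s_2 = InvRound(s_1, k_2) = 0x29
s_3 = InvRound(s_2, k_1) = 0x72
s_4 = InvRound(s_3, k_0) = 0xF7

0xF7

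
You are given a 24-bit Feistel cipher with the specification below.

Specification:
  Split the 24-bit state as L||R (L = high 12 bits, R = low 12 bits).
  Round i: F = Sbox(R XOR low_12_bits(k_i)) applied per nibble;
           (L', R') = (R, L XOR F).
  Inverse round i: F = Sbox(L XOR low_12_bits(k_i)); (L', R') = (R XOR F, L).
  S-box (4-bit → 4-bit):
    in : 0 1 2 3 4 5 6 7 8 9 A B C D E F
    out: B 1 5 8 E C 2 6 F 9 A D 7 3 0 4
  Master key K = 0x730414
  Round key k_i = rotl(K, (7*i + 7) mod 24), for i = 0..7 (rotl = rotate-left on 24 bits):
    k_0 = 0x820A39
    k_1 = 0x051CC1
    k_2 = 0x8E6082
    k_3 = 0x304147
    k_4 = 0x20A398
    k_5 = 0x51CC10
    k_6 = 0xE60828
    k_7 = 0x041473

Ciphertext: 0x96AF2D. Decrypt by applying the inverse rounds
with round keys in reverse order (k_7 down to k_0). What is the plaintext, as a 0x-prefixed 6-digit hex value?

s_0 = ciphertext = 0x96AF2D
s_1 = InvRound(s_0, k_7) = 0xC3496A
s_2 = InvRound(s_1, k_6) = 0x77DC34
s_3 = InvRound(s_2, k_5) = 0x11777D
s_4 = InvRound(s_3, k_4) = 0x289117
s_5 = InvRound(s_4, k_3) = 0x967289
s_6 = InvRound(s_5, k_2) = 0xB85967
s_7 = InvRound(s_6, k_1) = 0xF89B85
s_8 = InvRound(s_7, k_0) = 0x75EF89

0x75EF89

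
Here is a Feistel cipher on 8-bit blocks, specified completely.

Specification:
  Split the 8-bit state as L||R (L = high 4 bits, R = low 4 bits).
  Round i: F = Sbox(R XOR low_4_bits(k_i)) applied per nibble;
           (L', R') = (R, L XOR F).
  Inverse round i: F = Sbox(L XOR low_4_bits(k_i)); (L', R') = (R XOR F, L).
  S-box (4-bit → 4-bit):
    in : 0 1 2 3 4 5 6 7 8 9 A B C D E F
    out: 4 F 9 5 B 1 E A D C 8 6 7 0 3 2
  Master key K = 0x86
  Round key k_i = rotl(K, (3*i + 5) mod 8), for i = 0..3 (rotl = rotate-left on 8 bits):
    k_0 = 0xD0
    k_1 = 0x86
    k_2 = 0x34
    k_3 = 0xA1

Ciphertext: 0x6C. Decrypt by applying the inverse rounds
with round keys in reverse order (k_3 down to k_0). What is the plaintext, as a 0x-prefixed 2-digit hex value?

0x7A

s_0 = ciphertext = 0x6C
s_1 = InvRound(s_0, k_3) = 0x66
s_2 = InvRound(s_1, k_2) = 0xF6
s_3 = InvRound(s_2, k_1) = 0xAF
s_4 = InvRound(s_3, k_0) = 0x7A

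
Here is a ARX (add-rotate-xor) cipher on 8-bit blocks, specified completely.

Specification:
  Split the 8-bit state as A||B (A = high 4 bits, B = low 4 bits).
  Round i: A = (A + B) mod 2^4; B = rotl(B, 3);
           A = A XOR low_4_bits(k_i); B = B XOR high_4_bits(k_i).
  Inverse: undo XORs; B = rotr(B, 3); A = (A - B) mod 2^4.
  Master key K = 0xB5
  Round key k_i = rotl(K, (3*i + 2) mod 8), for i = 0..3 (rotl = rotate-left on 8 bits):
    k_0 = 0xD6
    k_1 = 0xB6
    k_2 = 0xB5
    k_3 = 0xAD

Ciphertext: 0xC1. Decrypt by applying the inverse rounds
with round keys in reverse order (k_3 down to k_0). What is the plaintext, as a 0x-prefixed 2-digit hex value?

s_0 = ciphertext = 0xC1
s_1 = InvRound(s_0, k_3) = 0xA7
s_2 = InvRound(s_1, k_2) = 0x69
s_3 = InvRound(s_2, k_1) = 0xC4
s_4 = InvRound(s_3, k_0) = 0x73

0x73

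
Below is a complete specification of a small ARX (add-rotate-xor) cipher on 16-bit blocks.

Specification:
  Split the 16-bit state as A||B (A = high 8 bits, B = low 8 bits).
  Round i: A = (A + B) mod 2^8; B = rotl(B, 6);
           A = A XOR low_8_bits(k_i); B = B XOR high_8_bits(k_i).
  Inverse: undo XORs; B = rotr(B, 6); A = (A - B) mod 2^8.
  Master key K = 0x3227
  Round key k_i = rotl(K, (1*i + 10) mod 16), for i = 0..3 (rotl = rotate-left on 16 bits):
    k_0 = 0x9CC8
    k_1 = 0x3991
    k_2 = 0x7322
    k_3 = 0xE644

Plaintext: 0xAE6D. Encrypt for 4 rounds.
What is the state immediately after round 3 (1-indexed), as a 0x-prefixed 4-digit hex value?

0xF141

s_0 = plaintext = 0xAE6D
s_1 = Round(s_0, k_0) = 0xD3C7
s_2 = Round(s_1, k_1) = 0x0BC8
s_3 = Round(s_2, k_2) = 0xF141
s_4 = Round(s_3, k_3) = 0x76B6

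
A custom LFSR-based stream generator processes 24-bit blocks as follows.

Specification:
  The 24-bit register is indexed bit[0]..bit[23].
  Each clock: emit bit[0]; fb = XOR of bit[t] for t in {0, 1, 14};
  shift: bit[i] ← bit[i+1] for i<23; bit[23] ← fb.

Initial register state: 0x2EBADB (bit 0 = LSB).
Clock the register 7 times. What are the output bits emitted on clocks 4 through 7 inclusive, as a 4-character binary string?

1101

reg_0 = 0x2EBADB
clock 1: out=1, reg = 0x175D6D
clock 2: out=1, reg = 0x0BAEB6
clock 3: out=0, reg = 0x85D75B
clock 4: out=1, reg = 0xC2EBAD
clock 5: out=1, reg = 0x6175D6
clock 6: out=0, reg = 0x30BAEB
clock 7: out=1, reg = 0x185D75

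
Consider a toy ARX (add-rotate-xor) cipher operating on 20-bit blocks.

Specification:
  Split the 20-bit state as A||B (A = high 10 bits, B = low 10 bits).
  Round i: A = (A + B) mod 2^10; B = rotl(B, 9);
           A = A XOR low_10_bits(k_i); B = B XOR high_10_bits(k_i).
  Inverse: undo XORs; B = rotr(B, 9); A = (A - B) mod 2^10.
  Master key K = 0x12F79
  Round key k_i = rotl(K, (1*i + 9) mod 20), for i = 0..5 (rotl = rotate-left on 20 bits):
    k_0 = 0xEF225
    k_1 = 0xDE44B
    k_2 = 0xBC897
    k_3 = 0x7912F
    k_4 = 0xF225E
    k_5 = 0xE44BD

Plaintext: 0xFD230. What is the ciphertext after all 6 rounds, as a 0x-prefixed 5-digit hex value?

s_0 = plaintext = 0xFD230
s_1 = Round(s_0, k_0) = 0x006A4
s_2 = Round(s_1, k_1) = 0xBBA2B
s_3 = Round(s_2, k_2) = 0x639E7
s_4 = Round(s_3, k_3) = 0x96B17
s_5 = Round(s_4, k_4) = 0xCBC43
s_6 = Round(s_5, k_5) = 0xF3DB0

0xF3DB0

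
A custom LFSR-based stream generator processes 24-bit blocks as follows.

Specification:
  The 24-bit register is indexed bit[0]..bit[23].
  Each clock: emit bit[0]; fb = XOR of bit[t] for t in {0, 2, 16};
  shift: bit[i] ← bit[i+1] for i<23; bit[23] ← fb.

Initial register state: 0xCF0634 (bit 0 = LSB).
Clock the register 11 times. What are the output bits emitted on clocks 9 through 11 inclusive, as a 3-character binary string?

reg_0 = 0xCF0634
clock 1: out=0, reg = 0x67831A
clock 2: out=0, reg = 0xB3C18D
clock 3: out=1, reg = 0xD9E0C6
clock 4: out=0, reg = 0x6CF063
clock 5: out=1, reg = 0xB67831
clock 6: out=1, reg = 0xDB3C18
clock 7: out=0, reg = 0xED9E0C
clock 8: out=0, reg = 0x76CF06
clock 9: out=0, reg = 0xBB6783
clock 10: out=1, reg = 0x5DB3C1
clock 11: out=1, reg = 0x2ED9E0

011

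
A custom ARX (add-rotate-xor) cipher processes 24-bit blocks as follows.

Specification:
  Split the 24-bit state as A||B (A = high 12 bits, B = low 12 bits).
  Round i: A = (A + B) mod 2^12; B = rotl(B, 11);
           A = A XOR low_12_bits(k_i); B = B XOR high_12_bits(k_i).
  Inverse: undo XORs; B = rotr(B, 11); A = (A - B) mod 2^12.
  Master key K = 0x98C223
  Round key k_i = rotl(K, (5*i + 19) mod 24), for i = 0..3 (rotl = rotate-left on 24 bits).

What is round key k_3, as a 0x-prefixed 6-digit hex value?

K = 0x98C223
k_0 = rotl(K, (5*0+19) mod 24) = rotl(K, 19) = 0x1CC611
k_1 = rotl(K, (5*1+19) mod 24) = rotl(K, 0) = 0x98C223
k_2 = rotl(K, (5*2+19) mod 24) = rotl(K, 5) = 0x184473
k_3 = rotl(K, (5*3+19) mod 24) = rotl(K, 10) = 0x088E63

0x088E63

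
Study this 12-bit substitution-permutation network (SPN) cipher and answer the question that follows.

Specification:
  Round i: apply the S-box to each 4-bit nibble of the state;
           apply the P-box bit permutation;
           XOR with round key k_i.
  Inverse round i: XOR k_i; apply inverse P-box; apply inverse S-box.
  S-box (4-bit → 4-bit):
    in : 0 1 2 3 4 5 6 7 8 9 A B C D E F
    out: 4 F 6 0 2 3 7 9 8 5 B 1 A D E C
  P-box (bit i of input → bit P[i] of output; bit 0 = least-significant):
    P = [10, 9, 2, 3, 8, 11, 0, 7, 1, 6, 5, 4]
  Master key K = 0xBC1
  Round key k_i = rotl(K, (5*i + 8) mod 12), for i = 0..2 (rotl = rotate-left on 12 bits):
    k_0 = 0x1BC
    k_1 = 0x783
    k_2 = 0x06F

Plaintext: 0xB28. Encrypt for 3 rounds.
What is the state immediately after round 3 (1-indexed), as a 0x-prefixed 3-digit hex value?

s_0 = plaintext = 0xB28
s_1 = Round(s_0, k_0) = 0x9B7
s_2 = Round(s_1, k_1) = 0x2A9
s_3 = Round(s_2, k_2) = 0xD8B

0xD8B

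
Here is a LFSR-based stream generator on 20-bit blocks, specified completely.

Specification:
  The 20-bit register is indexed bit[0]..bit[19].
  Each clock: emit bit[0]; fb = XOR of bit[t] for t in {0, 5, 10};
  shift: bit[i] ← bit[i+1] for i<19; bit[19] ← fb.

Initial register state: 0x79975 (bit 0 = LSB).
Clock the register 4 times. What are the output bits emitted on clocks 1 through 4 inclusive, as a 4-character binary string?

1010

reg_0 = 0x79975
clock 1: out=1, reg = 0x3CCBA
clock 2: out=0, reg = 0x1E65D
clock 3: out=1, reg = 0x0F32E
clock 4: out=0, reg = 0x87997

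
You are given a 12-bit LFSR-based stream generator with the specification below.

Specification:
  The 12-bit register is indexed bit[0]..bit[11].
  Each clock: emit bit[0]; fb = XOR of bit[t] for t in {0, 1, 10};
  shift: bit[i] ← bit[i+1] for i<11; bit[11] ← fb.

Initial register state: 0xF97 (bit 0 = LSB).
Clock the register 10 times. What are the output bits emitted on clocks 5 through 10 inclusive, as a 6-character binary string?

reg_0 = 0xF97
clock 1: out=1, reg = 0xFCB
clock 2: out=1, reg = 0xFE5
clock 3: out=1, reg = 0x7F2
clock 4: out=0, reg = 0x3F9
clock 5: out=1, reg = 0x9FC
clock 6: out=0, reg = 0x4FE
clock 7: out=0, reg = 0x27F
clock 8: out=1, reg = 0x13F
clock 9: out=1, reg = 0x09F
clock 10: out=1, reg = 0x04F

100111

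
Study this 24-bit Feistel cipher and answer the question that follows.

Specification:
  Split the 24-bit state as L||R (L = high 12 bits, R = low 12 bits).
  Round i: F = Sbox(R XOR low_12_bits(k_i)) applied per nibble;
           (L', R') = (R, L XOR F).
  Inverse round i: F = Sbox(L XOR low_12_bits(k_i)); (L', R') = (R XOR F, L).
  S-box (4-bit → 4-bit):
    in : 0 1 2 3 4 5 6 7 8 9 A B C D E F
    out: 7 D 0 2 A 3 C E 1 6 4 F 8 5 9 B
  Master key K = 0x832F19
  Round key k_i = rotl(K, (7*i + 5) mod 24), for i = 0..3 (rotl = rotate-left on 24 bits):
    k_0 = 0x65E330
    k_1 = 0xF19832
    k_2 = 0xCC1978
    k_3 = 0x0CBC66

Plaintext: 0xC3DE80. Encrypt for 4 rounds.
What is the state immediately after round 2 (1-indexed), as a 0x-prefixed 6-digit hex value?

0x9CA331

s_0 = plaintext = 0xC3DE80
s_1 = Round(s_0, k_0) = 0xE809CA
s_2 = Round(s_1, k_1) = 0x9CA331
s_3 = Round(s_2, k_2) = 0x331D6C
s_4 = Round(s_3, k_3) = 0xD6CE45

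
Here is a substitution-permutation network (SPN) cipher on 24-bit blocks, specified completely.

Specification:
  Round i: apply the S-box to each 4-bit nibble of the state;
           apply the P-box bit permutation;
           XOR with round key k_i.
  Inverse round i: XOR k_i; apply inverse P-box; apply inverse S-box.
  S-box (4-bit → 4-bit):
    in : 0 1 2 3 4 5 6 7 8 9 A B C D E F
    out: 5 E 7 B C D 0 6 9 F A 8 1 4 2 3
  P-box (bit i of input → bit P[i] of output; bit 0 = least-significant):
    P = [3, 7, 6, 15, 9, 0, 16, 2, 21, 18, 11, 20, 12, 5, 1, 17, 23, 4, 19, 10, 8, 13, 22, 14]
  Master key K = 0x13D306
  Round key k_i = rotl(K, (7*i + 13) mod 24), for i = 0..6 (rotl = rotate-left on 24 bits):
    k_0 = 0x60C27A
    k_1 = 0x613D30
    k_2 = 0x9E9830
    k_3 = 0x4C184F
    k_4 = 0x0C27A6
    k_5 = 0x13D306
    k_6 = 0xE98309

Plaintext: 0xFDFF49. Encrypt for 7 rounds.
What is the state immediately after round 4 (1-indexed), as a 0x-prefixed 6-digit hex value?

s_0 = plaintext = 0xFDFF49
s_1 = Round(s_0, k_0) = 0x4D7396
s_2 = Round(s_1, k_1) = 0x1C7F17
s_3 = Round(s_2, k_2) = 0x7BF8D7
s_4 = Round(s_3, k_3) = 0x3D2CAF
s_5 = Round(s_4, k_4) = 0x245609
s_6 = Round(s_5, k_5) = 0x5864CC
s_7 = Round(s_6, k_6) = 0x39CC01

0x3D2CAF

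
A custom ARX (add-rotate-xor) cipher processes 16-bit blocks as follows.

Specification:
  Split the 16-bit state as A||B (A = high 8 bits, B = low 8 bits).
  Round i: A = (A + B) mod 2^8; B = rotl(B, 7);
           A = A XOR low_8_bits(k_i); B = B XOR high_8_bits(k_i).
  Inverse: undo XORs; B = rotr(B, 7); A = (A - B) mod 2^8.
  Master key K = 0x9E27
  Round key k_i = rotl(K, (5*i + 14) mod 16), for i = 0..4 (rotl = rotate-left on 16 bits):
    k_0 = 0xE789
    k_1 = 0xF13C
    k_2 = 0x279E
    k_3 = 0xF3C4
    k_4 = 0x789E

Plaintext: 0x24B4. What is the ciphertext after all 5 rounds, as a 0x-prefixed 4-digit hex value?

0x88AD

s_0 = plaintext = 0x24B4
s_1 = Round(s_0, k_0) = 0x51BD
s_2 = Round(s_1, k_1) = 0x322F
s_3 = Round(s_2, k_2) = 0xFFB0
s_4 = Round(s_3, k_3) = 0x6BAB
s_5 = Round(s_4, k_4) = 0x88AD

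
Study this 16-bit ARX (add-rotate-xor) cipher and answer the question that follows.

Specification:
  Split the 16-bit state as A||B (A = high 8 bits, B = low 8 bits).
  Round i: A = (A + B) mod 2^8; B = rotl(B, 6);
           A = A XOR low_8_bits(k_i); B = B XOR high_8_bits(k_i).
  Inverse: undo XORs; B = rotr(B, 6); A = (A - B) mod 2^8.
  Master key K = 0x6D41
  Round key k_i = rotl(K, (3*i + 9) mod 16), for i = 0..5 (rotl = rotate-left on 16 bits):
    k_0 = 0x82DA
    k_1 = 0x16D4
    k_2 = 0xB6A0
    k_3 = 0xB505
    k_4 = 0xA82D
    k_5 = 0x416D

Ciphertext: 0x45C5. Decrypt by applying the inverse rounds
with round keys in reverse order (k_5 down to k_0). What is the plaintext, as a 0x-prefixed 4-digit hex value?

0xC999

s_0 = ciphertext = 0x45C5
s_1 = InvRound(s_0, k_5) = 0x1612
s_2 = InvRound(s_1, k_4) = 0x51EA
s_3 = InvRound(s_2, k_3) = 0xD77D
s_4 = InvRound(s_3, k_2) = 0x482F
s_5 = InvRound(s_4, k_1) = 0xB8E4
s_6 = InvRound(s_5, k_0) = 0xC999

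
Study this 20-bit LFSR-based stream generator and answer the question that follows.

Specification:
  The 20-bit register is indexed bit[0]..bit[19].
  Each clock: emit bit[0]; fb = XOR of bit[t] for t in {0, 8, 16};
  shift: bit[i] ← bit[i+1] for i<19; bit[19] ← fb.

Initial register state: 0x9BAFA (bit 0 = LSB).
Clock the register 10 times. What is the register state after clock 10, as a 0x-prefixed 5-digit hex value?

0xB666E

reg_0 = 0x9BAFA
clock 1: out=0, reg = 0xCDD7D
clock 2: out=1, reg = 0x66EBE
clock 3: out=0, reg = 0x3375F
clock 4: out=1, reg = 0x99BAF
clock 5: out=1, reg = 0xCCDD7
clock 6: out=1, reg = 0x666EB
clock 7: out=1, reg = 0xB3375
clock 8: out=1, reg = 0xD99BA
clock 9: out=0, reg = 0x6CCDD
clock 10: out=1, reg = 0xB666E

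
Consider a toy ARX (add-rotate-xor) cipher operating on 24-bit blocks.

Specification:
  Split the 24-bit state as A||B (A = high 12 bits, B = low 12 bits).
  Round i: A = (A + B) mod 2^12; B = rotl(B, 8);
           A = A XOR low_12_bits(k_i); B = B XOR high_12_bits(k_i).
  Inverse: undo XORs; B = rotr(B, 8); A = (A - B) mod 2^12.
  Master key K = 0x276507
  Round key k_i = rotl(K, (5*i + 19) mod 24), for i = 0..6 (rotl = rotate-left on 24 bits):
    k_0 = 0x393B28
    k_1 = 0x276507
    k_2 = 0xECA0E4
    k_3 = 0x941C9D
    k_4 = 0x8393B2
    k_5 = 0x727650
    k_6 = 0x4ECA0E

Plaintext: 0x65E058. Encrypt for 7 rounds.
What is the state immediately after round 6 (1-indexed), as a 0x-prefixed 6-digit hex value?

s_0 = plaintext = 0x65E058
s_1 = Round(s_0, k_0) = 0xD9EB96
s_2 = Round(s_1, k_1) = 0xC334CF
s_3 = Round(s_2, k_2) = 0x1E6186
s_4 = Round(s_3, k_3) = 0xFF1F59
s_5 = Round(s_4, k_4) = 0xCF81CC
s_6 = Round(s_5, k_5) = 0x894B3B
s_7 = Round(s_6, k_6) = 0x9C1F5F

0x894B3B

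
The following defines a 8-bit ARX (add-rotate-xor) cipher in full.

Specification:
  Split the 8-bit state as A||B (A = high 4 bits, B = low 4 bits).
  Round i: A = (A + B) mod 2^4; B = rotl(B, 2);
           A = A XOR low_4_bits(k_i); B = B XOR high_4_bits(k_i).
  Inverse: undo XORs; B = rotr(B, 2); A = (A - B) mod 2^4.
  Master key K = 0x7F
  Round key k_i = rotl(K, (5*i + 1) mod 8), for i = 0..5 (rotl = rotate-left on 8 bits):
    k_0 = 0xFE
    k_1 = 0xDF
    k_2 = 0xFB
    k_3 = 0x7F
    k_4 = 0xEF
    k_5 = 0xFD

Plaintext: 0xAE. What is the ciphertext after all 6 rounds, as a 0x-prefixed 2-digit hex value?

0xC0

s_0 = plaintext = 0xAE
s_1 = Round(s_0, k_0) = 0x64
s_2 = Round(s_1, k_1) = 0x5C
s_3 = Round(s_2, k_2) = 0xAC
s_4 = Round(s_3, k_3) = 0x94
s_5 = Round(s_4, k_4) = 0x2F
s_6 = Round(s_5, k_5) = 0xC0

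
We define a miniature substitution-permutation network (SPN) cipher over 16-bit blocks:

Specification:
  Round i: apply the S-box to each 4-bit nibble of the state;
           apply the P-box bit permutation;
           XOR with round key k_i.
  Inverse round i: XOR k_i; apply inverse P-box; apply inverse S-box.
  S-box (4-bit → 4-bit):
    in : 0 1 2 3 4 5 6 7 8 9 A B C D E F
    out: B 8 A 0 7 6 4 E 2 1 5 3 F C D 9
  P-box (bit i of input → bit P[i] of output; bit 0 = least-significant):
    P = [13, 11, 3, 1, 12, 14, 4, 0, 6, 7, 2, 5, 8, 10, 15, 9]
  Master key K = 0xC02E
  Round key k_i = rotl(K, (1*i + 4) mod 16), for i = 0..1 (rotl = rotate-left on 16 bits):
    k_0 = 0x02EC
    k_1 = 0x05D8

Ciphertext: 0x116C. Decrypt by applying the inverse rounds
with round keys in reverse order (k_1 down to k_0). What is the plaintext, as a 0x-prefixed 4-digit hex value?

0x4A1D

s_0 = ciphertext = 0x116C
s_1 = InvRound(s_0, k_1) = 0x87A3
s_2 = InvRound(s_1, k_0) = 0x4A1D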